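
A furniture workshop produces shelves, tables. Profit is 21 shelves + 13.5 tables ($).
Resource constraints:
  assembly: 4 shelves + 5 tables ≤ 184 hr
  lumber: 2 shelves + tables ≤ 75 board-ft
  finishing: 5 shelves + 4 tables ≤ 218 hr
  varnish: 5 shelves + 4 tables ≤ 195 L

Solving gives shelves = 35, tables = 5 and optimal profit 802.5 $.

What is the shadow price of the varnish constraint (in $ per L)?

2

Check each constraint at x*: assembly 165/184 (slack 19); lumber 75/75 (tight); finishing 195/218 (slack 23); varnish 195/195 (tight).
Since assembly, finishing are not tight, their duals are 0.
Dual feasibility on the basic columns requires 2·y_lumber + 5·y_varnish = 21, 1·y_lumber + 4·y_varnish = 13.5.
This yields shadow prices y_lumber = 5.5, y_varnish = 2.
Shadow price of varnish = 2.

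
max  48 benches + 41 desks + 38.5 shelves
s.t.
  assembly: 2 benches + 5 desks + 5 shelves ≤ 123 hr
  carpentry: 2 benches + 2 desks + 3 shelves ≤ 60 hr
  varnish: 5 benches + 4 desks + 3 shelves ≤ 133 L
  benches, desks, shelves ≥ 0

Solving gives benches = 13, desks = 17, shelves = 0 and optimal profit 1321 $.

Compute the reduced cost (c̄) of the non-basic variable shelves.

-2

Binding: carpentry and varnish. Non-binding: assembly (12 unused).
Since assembly is not tight, its dual is 0.
Dual feasibility on the basic columns requires 2·y_carpentry + 5·y_varnish = 48, 2·y_carpentry + 4·y_varnish = 41.
This yields shadow prices y_carpentry = 6.5, y_varnish = 7.
Reduced cost of shelves: c₃ − yᵀa₃ = 38.5 − (6.5·3 + 7·3) = 38.5 − 40.5 = -2.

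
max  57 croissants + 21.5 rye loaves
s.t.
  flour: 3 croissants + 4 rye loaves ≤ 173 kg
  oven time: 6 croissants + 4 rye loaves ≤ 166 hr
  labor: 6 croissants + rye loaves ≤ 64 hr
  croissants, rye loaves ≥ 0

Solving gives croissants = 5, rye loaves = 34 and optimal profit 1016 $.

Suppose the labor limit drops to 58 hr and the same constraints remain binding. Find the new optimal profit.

983

At the optimum: flour uses 151 of 173 (slack = 22); oven time uses 166 of 166 (binding); labor uses 64 of 64 (binding).
Slack constraints have shadow price 0 (complementary slackness).
From A_Bᵀ y = c: 6·y_oven time + 6·y_labor = 57; 4·y_oven time + 1·y_labor = 21.5.
→ y_oven time = 4 and y_labor = 5.5.
Δz = y_labor·Δb = 5.5 × (-6) = -33, so new z* = 1016 − 33 = 983.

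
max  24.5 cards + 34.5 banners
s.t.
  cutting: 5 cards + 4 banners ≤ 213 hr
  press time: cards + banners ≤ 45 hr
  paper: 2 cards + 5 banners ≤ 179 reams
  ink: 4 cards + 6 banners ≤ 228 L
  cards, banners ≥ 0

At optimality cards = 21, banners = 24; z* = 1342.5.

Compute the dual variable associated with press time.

4.5

Binding: press time and ink. Non-binding: cutting (12 unused), paper (17 unused).
By complementary slackness, y = 0 for the non-binding constraints.
Dual feasibility on the basic columns requires 1·y_press time + 4·y_ink = 24.5, 1·y_press time + 6·y_ink = 34.5.
Solving: y_press time = 4.5, y_ink = 5.
Shadow price of press time = 4.5.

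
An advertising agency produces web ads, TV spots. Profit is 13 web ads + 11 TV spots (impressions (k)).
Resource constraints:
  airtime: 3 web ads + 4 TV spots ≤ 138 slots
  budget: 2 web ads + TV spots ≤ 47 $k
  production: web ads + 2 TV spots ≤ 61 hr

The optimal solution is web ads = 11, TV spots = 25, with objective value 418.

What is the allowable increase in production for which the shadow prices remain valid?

3

Binding constraints: budget, production. The basis is B = [[2,1],[1,2]] with det 3.
Per unit increase in production, x* moves by d = (-0.3333, 0.6667).
The basis stays optimal until airtime becomes binding; allowable increase = 3 hr.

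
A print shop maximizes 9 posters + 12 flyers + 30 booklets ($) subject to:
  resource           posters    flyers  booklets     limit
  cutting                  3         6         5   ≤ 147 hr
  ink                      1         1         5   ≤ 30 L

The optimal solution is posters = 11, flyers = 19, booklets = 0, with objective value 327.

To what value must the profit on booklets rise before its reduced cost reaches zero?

Check each constraint at x*: cutting 147/147 (tight); ink 30/30 (tight).
The binding rows give the dual system: 3·y_cutting + 1·y_ink = 9 and 6·y_cutting + 1·y_ink = 12.
→ y_cutting = 1 and y_ink = 6.
booklets enters the basis when its profit ≥ yᵀa₃ = 1·5 + 6·5 = 35.

35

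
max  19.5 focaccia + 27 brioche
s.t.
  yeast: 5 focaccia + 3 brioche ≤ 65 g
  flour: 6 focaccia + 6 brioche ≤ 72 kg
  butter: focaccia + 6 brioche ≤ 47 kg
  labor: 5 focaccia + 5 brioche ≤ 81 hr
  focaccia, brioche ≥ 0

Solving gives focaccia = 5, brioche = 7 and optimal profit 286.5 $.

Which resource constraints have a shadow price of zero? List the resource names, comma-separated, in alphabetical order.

yeast: 46/65 (slack 19)
flour: 72/72 (binding)
butter: 47/47 (binding)
labor: 60/81 (slack 21)
By complementary slackness, a constraint with positive slack has shadow price 0 → labor, yeast.

labor, yeast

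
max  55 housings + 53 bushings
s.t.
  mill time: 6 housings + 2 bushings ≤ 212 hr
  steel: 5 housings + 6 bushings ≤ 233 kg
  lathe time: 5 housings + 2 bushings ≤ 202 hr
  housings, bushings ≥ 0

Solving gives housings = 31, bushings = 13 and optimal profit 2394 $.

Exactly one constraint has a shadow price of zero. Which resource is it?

lathe time

mill time: 212/212 (binding)
steel: 233/233 (binding)
lathe time: 181/202 (slack 21)
By complementary slackness, a constraint with positive slack has shadow price 0 → lathe time.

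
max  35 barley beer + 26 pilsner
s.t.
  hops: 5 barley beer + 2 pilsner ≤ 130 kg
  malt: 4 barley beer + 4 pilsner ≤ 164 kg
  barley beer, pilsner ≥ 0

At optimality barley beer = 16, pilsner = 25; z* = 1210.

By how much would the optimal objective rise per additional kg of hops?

At the optimum: hops uses 130 of 130 (binding); malt uses 164 of 164 (binding).
Dual feasibility on the basic columns requires 5·y_hops + 4·y_malt = 35, 2·y_hops + 4·y_malt = 26.
Solving: y_hops = 3, y_malt = 5.
Shadow price of hops = 3.

3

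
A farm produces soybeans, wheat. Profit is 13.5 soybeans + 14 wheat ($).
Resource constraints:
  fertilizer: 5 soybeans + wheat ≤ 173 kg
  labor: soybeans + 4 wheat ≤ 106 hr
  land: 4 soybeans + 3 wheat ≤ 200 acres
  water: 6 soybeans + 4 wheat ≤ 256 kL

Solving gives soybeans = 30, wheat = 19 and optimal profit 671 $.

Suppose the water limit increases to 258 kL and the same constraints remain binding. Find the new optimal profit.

At the optimum: fertilizer uses 169 of 173 (slack = 4); labor uses 106 of 106 (binding); land uses 177 of 200 (slack = 23); water uses 256 of 256 (binding).
Slack constraints have shadow price 0 (complementary slackness).
From A_Bᵀ y = c: 1·y_labor + 6·y_water = 13.5; 4·y_labor + 4·y_water = 14.
This yields shadow prices y_labor = 1.5, y_water = 2.
Δz = y_water·Δb = 2 × (2) = 4, so new z* = 671 + 4 = 675.

675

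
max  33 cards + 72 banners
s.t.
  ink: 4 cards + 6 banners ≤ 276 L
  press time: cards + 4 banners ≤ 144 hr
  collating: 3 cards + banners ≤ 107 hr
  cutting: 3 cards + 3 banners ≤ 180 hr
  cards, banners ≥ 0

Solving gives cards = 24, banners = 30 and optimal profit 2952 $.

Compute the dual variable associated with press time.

At the optimum: ink uses 276 of 276 (binding); press time uses 144 of 144 (binding); collating uses 102 of 107 (slack = 5); cutting uses 162 of 180 (slack = 18).
Slack constraints have shadow price 0 (complementary slackness).
Dual feasibility on the basic columns requires 4·y_ink + 1·y_press time = 33, 6·y_ink + 4·y_press time = 72.
→ y_ink = 6 and y_press time = 9.
Shadow price of press time = 9.

9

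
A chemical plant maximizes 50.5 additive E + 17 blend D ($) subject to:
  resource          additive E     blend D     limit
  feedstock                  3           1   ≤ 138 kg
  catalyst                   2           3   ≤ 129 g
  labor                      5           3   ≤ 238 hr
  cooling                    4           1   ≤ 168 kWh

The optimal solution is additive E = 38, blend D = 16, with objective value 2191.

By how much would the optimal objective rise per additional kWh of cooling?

At the optimum: feedstock uses 130 of 138 (slack = 8); catalyst uses 124 of 129 (slack = 5); labor uses 238 of 238 (binding); cooling uses 168 of 168 (binding).
Slack constraints have shadow price 0 (complementary slackness).
From A_Bᵀ y = c: 5·y_labor + 4·y_cooling = 50.5; 3·y_labor + 1·y_cooling = 17.
→ y_labor = 2.5 and y_cooling = 9.5.
Shadow price of cooling = 9.5.

9.5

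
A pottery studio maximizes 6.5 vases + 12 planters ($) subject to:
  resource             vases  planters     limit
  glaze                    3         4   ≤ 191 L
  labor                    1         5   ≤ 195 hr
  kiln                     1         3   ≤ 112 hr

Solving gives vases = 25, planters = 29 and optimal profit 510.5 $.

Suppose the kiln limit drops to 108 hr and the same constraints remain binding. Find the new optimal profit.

At the optimum: glaze uses 191 of 191 (binding); labor uses 170 of 195 (slack = 25); kiln uses 112 of 112 (binding).
Slack constraints have shadow price 0 (complementary slackness).
From A_Bᵀ y = c: 3·y_glaze + 1·y_kiln = 6.5; 4·y_glaze + 3·y_kiln = 12.
→ y_glaze = 1.5 and y_kiln = 2.
Δz = y_kiln·Δb = 2 × (-4) = -8, so new z* = 510.5 − 8 = 502.5.

502.5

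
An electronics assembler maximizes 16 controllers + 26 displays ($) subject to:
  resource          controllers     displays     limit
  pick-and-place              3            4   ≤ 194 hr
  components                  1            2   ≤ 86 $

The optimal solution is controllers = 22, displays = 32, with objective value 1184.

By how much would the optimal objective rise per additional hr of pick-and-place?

At the optimum: pick-and-place uses 194 of 194 (binding); components uses 86 of 86 (binding).
Dual feasibility on the basic columns requires 3·y_pick-and-place + 1·y_components = 16, 4·y_pick-and-place + 2·y_components = 26.
Solving: y_pick-and-place = 3, y_components = 7.
Shadow price of pick-and-place = 3.

3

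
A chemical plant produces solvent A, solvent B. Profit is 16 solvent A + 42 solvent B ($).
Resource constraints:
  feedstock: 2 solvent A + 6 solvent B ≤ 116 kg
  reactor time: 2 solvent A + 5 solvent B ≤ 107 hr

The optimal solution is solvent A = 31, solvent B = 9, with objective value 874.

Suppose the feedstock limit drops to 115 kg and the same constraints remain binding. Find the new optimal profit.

Check each constraint at x*: feedstock 116/116 (tight); reactor time 107/107 (tight).
Dual feasibility on the basic columns requires 2·y_feedstock + 2·y_reactor time = 16, 6·y_feedstock + 5·y_reactor time = 42.
This yields shadow prices y_feedstock = 2, y_reactor time = 6.
Δz = y_feedstock·Δb = 2 × (-1) = -2, so new z* = 874 − 2 = 872.

872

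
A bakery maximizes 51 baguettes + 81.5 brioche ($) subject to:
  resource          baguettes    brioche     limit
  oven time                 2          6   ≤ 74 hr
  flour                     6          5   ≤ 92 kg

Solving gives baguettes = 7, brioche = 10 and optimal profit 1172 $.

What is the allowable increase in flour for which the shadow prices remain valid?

Binding constraints: oven time, flour. The basis is B = [[2,6],[6,5]] with det -26.
Per unit increase in flour, x* moves by d = (0.2308, -0.0769).
The basis stays optimal until brioche reaches 0; allowable increase = 130 kg.

130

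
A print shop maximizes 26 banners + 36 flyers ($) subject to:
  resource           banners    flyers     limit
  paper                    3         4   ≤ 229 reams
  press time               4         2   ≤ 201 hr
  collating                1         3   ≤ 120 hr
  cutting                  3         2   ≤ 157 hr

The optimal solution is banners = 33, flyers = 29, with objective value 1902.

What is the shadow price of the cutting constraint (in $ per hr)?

6

Binding: collating and cutting. Non-binding: paper (14 unused), press time (11 unused).
Slack constraints have shadow price 0 (complementary slackness).
The binding rows give the dual system: 1·y_collating + 3·y_cutting = 26 and 3·y_collating + 2·y_cutting = 36.
This yields shadow prices y_collating = 8, y_cutting = 6.
Shadow price of cutting = 6.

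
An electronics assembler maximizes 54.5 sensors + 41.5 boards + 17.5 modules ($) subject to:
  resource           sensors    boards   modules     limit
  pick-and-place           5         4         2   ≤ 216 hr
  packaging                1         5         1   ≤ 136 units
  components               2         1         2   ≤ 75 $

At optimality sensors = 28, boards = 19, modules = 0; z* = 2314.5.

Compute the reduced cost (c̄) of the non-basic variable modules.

Binding: pick-and-place and components. Non-binding: packaging (13 unused).
By complementary slackness, y = 0 for the non-binding constraint.
The binding rows give the dual system: 5·y_pick-and-place + 2·y_components = 54.5 and 4·y_pick-and-place + 1·y_components = 41.5.
Solving: y_pick-and-place = 9.5, y_components = 3.5.
Reduced cost of modules: c₃ − yᵀa₃ = 17.5 − (9.5·2 + 3.5·2) = 17.5 − 26 = -8.5.

-8.5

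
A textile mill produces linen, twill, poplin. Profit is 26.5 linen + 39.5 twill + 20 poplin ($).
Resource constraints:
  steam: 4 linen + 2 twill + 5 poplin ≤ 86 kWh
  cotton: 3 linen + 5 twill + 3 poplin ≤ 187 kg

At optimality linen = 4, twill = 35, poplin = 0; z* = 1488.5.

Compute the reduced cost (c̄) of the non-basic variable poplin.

Both steam and cotton are binding at x*.
The binding rows give the dual system: 4·y_steam + 3·y_cotton = 26.5 and 2·y_steam + 5·y_cotton = 39.5.
This yields shadow prices y_steam = 1, y_cotton = 7.5.
Reduced cost of poplin: c₃ − yᵀa₃ = 20 − (1·5 + 7.5·3) = 20 − 27.5 = -7.5.

-7.5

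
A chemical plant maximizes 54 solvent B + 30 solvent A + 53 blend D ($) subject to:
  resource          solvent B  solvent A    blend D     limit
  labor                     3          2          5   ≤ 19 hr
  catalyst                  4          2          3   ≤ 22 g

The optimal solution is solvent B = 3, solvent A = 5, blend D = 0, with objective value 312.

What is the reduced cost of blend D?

Both labor and catalyst are binding at x*.
The binding rows give the dual system: 3·y_labor + 4·y_catalyst = 54 and 2·y_labor + 2·y_catalyst = 30.
Solving: y_labor = 6, y_catalyst = 9.
Reduced cost of blend D: c₃ − yᵀa₃ = 53 − (6·5 + 9·3) = 53 − 57 = -4.

-4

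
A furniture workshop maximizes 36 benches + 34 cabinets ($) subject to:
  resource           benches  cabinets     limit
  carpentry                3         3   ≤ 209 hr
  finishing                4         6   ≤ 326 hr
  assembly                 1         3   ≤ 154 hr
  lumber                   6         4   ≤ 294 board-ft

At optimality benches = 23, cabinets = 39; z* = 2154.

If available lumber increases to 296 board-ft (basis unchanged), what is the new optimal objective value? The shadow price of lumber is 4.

Δb = 2, so new z* = 2154 + (4)·(2) = 2154 + 8 = 2162.

2162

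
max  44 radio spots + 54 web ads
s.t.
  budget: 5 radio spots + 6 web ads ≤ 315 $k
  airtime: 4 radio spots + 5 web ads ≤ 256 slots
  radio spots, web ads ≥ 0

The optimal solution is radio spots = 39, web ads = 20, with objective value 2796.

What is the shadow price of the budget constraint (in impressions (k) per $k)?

4

Both budget and airtime are binding at x*.
From A_Bᵀ y = c: 5·y_budget + 4·y_airtime = 44; 6·y_budget + 5·y_airtime = 54.
Solving: y_budget = 4, y_airtime = 6.
Shadow price of budget = 4.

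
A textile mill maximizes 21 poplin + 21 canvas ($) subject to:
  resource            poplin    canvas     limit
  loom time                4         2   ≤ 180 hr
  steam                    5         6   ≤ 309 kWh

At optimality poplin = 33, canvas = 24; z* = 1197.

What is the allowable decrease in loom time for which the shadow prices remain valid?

77

Binding constraints: loom time, steam. The basis is B = [[4,2],[5,6]] with det 14.
Per unit decrease in loom time, x* moves by d = (-0.4286, 0.3571).
The basis stays optimal until poplin reaches 0; allowable decrease = 77 hr.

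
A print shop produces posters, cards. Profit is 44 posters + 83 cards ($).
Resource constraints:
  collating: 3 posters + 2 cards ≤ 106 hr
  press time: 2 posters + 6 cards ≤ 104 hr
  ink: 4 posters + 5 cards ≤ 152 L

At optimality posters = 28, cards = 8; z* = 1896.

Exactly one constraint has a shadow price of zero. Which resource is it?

collating: 100/106 (slack 6)
press time: 104/104 (binding)
ink: 152/152 (binding)
By complementary slackness, a constraint with positive slack has shadow price 0 → collating.

collating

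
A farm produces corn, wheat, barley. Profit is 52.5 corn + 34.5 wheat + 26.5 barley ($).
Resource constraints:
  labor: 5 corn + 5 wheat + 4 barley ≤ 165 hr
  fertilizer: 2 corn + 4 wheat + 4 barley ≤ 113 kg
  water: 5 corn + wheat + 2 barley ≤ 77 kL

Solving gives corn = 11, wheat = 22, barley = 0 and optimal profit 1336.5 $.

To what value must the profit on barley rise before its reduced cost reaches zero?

Binding: labor and water. Non-binding: fertilizer (3 unused).
Slack constraints have shadow price 0 (complementary slackness).
From A_Bᵀ y = c: 5·y_labor + 5·y_water = 52.5; 5·y_labor + 1·y_water = 34.5.
This yields shadow prices y_labor = 6, y_water = 4.5.
barley enters the basis when its profit ≥ yᵀa₃ = 6·4 + 4.5·2 = 33.

33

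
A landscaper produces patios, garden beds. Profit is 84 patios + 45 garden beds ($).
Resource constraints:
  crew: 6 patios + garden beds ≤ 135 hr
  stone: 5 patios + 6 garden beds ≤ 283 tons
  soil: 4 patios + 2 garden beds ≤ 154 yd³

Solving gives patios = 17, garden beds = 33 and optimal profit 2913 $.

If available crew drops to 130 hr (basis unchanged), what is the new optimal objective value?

Check each constraint at x*: crew 135/135 (tight); stone 283/283 (tight); soil 134/154 (slack 20).
Slack constraints have shadow price 0 (complementary slackness).
The binding rows give the dual system: 6·y_crew + 5·y_stone = 84 and 1·y_crew + 6·y_stone = 45.
→ y_crew = 9 and y_stone = 6.
Δz = y_crew·Δb = 9 × (-5) = -45, so new z* = 2913 − 45 = 2868.

2868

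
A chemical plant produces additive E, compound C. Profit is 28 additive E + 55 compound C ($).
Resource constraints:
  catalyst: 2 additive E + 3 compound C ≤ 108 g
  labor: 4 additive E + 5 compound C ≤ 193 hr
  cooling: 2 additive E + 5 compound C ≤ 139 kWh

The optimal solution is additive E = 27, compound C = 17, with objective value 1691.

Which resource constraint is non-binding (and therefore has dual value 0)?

catalyst

catalyst: 105/108 (slack 3)
labor: 193/193 (binding)
cooling: 139/139 (binding)
By complementary slackness, a constraint with positive slack has shadow price 0 → catalyst.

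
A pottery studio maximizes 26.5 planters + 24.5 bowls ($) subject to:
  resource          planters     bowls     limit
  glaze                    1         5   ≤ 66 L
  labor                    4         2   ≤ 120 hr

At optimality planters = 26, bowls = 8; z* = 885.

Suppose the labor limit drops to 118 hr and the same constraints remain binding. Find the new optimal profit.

At the optimum: glaze uses 66 of 66 (binding); labor uses 120 of 120 (binding).
From A_Bᵀ y = c: 1·y_glaze + 4·y_labor = 26.5; 5·y_glaze + 2·y_labor = 24.5.
This yields shadow prices y_glaze = 2.5, y_labor = 6.
Δz = y_labor·Δb = 6 × (-2) = -12, so new z* = 885 − 12 = 873.

873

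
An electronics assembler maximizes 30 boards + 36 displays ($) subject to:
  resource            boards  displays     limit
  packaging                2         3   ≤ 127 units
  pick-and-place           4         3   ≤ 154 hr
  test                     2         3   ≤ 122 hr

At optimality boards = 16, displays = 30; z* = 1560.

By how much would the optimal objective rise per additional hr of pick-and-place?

At the optimum: packaging uses 122 of 127 (slack = 5); pick-and-place uses 154 of 154 (binding); test uses 122 of 122 (binding).
Slack constraints have shadow price 0 (complementary slackness).
The binding rows give the dual system: 4·y_pick-and-place + 2·y_test = 30 and 3·y_pick-and-place + 3·y_test = 36.
Solving: y_pick-and-place = 3, y_test = 9.
Shadow price of pick-and-place = 3.

3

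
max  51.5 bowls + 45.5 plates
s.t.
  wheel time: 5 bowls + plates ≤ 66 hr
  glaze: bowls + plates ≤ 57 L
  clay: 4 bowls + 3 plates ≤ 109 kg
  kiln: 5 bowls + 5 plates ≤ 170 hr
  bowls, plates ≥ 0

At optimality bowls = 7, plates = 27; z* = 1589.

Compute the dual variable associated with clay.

6

At the optimum: wheel time uses 62 of 66 (slack = 4); glaze uses 34 of 57 (slack = 23); clay uses 109 of 109 (binding); kiln uses 170 of 170 (binding).
Slack constraints have shadow price 0 (complementary slackness).
Dual feasibility on the basic columns requires 4·y_clay + 5·y_kiln = 51.5, 3·y_clay + 5·y_kiln = 45.5.
→ y_clay = 6 and y_kiln = 5.5.
Shadow price of clay = 6.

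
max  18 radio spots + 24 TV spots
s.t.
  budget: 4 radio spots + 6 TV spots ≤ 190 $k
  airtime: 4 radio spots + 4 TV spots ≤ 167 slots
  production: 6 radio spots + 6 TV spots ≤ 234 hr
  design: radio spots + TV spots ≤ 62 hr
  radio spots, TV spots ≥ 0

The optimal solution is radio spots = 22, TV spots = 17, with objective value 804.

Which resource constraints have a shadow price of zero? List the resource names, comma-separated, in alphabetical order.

airtime, design

budget: 190/190 (binding)
airtime: 156/167 (slack 11)
production: 234/234 (binding)
design: 39/62 (slack 23)
By complementary slackness, a constraint with positive slack has shadow price 0 → airtime, design.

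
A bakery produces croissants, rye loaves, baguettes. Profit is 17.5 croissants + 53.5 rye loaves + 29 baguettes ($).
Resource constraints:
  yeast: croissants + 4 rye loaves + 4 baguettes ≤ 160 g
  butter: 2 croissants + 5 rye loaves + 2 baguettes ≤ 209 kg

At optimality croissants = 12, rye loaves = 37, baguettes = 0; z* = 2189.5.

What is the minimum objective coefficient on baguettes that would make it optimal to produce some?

Check each constraint at x*: yeast 160/160 (tight); butter 209/209 (tight).
Dual feasibility on the basic columns requires 1·y_yeast + 2·y_butter = 17.5, 4·y_yeast + 5·y_butter = 53.5.
Solving: y_yeast = 6.5, y_butter = 5.5.
baguettes enters the basis when its profit ≥ yᵀa₃ = 6.5·4 + 5.5·2 = 37.

37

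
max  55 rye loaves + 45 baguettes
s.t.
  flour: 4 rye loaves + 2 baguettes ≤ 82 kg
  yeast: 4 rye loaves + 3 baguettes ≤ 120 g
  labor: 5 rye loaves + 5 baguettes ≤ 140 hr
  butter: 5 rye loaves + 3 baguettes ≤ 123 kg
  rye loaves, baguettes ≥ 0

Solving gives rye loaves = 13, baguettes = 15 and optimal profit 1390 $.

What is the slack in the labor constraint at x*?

labor used = 5·13 + 5·15 = 140; slack = 140 − 140 = 0.

0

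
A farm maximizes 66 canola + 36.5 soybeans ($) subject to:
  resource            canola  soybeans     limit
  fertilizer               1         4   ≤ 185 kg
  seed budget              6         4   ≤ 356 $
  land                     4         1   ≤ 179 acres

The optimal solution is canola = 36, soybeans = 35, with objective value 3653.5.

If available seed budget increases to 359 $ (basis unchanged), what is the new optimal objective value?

At the optimum: fertilizer uses 176 of 185 (slack = 9); seed budget uses 356 of 356 (binding); land uses 179 of 179 (binding).
Since fertilizer is not tight, its dual is 0.
The binding rows give the dual system: 6·y_seed budget + 4·y_land = 66 and 4·y_seed budget + 1·y_land = 36.5.
This yields shadow prices y_seed budget = 8, y_land = 4.5.
Δz = y_seed budget·Δb = 8 × (3) = 24, so new z* = 3653.5 + 24 = 3677.5.

3677.5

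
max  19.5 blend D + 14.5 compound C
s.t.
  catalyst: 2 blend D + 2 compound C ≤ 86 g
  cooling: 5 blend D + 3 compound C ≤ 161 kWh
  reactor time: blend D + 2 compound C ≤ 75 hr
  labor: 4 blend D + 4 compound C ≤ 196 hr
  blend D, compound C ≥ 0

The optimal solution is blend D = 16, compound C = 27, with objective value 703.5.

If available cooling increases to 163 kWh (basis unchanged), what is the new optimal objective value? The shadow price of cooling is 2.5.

Δb = 2, so new z* = 703.5 + (2.5)·(2) = 703.5 + 5 = 708.5.

708.5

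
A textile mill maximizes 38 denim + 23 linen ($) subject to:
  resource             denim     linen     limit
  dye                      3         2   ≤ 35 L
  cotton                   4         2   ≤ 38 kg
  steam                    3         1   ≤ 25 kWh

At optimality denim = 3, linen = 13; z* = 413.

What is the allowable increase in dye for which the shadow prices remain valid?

3

Binding constraints: dye, cotton. The basis is B = [[3,2],[4,2]] with det -2.
Per unit increase in dye, x* moves by d = (-1, 2).
The basis stays optimal until denim reaches 0; allowable increase = 3 L.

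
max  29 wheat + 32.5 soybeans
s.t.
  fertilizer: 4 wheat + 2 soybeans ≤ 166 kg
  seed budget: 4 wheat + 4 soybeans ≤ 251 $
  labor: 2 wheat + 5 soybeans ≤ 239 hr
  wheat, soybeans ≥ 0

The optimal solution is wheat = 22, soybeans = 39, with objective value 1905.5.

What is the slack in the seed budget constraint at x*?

7

seed budget used = 4·22 + 4·39 = 244; slack = 251 − 244 = 7.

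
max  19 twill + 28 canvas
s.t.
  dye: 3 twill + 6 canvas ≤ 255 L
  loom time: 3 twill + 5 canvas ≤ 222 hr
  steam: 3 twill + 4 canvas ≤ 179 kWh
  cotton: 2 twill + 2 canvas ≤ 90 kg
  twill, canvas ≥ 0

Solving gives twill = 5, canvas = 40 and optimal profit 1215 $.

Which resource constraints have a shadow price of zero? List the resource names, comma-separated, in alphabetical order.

loom time, steam

dye: 255/255 (binding)
loom time: 215/222 (slack 7)
steam: 175/179 (slack 4)
cotton: 90/90 (binding)
By complementary slackness, a constraint with positive slack has shadow price 0 → loom time, steam.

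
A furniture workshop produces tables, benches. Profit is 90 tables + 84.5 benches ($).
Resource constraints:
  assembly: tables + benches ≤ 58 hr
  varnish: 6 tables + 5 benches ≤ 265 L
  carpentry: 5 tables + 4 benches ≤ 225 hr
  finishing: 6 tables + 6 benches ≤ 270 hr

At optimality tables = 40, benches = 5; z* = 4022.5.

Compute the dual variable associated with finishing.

9.5

Binding: varnish and finishing. Non-binding: assembly (13 unused), carpentry (5 unused).
Since assembly, carpentry are not tight, their duals are 0.
Dual feasibility on the basic columns requires 6·y_varnish + 6·y_finishing = 90, 5·y_varnish + 6·y_finishing = 84.5.
This yields shadow prices y_varnish = 5.5, y_finishing = 9.5.
Shadow price of finishing = 9.5.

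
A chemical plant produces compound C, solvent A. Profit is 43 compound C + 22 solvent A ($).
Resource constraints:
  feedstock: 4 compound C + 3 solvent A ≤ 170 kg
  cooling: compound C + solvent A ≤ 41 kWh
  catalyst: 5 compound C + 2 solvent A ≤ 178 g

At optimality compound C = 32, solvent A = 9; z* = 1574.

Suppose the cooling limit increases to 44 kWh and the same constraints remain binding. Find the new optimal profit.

1598

At the optimum: feedstock uses 155 of 170 (slack = 15); cooling uses 41 of 41 (binding); catalyst uses 178 of 178 (binding).
By complementary slackness, y = 0 for the non-binding constraint.
From A_Bᵀ y = c: 1·y_cooling + 5·y_catalyst = 43; 1·y_cooling + 2·y_catalyst = 22.
Solving: y_cooling = 8, y_catalyst = 7.
Δz = y_cooling·Δb = 8 × (3) = 24, so new z* = 1574 + 24 = 1598.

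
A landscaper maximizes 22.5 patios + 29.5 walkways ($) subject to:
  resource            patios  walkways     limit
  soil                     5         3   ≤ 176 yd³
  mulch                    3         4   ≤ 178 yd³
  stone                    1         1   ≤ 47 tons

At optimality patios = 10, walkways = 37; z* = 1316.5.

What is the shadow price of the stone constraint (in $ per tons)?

1.5

At the optimum: soil uses 161 of 176 (slack = 15); mulch uses 178 of 178 (binding); stone uses 47 of 47 (binding).
Slack constraints have shadow price 0 (complementary slackness).
Dual feasibility on the basic columns requires 3·y_mulch + 1·y_stone = 22.5, 4·y_mulch + 1·y_stone = 29.5.
Solving: y_mulch = 7, y_stone = 1.5.
Shadow price of stone = 1.5.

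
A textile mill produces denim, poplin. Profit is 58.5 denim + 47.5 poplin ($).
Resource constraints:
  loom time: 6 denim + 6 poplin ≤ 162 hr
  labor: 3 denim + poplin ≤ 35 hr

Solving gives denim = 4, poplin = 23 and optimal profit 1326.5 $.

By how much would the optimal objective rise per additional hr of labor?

5.5

Check each constraint at x*: loom time 162/162 (tight); labor 35/35 (tight).
From A_Bᵀ y = c: 6·y_loom time + 3·y_labor = 58.5; 6·y_loom time + 1·y_labor = 47.5.
This yields shadow prices y_loom time = 7, y_labor = 5.5.
Shadow price of labor = 5.5.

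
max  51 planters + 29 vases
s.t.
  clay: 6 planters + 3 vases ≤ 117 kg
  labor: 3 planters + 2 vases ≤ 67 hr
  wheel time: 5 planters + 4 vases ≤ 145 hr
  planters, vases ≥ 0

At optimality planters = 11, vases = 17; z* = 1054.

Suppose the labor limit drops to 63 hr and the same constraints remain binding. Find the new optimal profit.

1026

Check each constraint at x*: clay 117/117 (tight); labor 67/67 (tight); wheel time 123/145 (slack 22).
Since wheel time is not tight, its dual is 0.
Dual feasibility on the basic columns requires 6·y_clay + 3·y_labor = 51, 3·y_clay + 2·y_labor = 29.
→ y_clay = 5 and y_labor = 7.
Δz = y_labor·Δb = 7 × (-4) = -28, so new z* = 1054 − 28 = 1026.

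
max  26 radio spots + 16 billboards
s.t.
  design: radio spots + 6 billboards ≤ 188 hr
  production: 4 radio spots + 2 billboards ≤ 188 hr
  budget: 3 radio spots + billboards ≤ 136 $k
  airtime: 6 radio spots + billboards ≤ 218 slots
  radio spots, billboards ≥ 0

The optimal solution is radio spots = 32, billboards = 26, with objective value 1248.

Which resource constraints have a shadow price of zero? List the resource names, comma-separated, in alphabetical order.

budget, production

design: 188/188 (binding)
production: 180/188 (slack 8)
budget: 122/136 (slack 14)
airtime: 218/218 (binding)
By complementary slackness, a constraint with positive slack has shadow price 0 → budget, production.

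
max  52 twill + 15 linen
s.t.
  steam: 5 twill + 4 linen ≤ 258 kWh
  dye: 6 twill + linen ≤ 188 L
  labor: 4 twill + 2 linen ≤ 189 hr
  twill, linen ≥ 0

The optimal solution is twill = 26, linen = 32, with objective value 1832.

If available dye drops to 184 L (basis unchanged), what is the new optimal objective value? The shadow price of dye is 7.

1804

Δb = -4, so new z* = 1832 + (7)·(-4) = 1832 − 28 = 1804.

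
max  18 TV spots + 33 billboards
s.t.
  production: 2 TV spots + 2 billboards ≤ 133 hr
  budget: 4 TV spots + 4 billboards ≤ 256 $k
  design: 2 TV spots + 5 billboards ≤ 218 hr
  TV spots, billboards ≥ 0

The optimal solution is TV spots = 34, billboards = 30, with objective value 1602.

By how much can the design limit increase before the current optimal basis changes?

Binding constraints: budget, design. The basis is B = [[4,4],[2,5]] with det 12.
Per unit increase in design, x* moves by d = (-0.3333, 0.3333).
The basis stays optimal until TV spots reaches 0; allowable increase = 102 hr.

102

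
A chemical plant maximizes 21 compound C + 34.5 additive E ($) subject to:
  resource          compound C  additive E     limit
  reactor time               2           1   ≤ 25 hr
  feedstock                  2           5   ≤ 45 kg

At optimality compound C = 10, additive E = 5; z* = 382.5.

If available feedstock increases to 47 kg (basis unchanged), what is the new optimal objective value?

Check each constraint at x*: reactor time 25/25 (tight); feedstock 45/45 (tight).
From A_Bᵀ y = c: 2·y_reactor time + 2·y_feedstock = 21; 1·y_reactor time + 5·y_feedstock = 34.5.
Solving: y_reactor time = 4.5, y_feedstock = 6.
Δz = y_feedstock·Δb = 6 × (2) = 12, so new z* = 382.5 + 12 = 394.5.

394.5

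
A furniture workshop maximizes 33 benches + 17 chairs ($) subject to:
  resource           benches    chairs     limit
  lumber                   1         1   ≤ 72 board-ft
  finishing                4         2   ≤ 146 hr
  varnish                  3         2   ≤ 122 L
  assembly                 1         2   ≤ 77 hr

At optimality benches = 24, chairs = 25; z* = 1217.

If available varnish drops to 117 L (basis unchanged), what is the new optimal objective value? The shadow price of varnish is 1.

1212

Δb = -5, so new z* = 1217 + (1)·(-5) = 1217 − 5 = 1212.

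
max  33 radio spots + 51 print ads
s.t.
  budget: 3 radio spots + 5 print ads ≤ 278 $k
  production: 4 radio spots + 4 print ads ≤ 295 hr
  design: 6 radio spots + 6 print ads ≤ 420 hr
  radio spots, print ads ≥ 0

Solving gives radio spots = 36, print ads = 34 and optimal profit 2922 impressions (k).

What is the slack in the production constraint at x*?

15

production used = 4·36 + 4·34 = 280; slack = 295 − 280 = 15.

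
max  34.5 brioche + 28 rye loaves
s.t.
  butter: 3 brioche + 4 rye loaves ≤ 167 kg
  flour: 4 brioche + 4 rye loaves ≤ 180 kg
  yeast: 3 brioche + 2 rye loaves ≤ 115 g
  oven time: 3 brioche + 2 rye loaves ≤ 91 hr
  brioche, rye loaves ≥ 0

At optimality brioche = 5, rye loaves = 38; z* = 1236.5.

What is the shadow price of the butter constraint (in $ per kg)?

2.5

Check each constraint at x*: butter 167/167 (tight); flour 172/180 (slack 8); yeast 91/115 (slack 24); oven time 91/91 (tight).
Since flour, yeast are not tight, their duals are 0.
From A_Bᵀ y = c: 3·y_butter + 3·y_oven time = 34.5; 4·y_butter + 2·y_oven time = 28.
→ y_butter = 2.5 and y_oven time = 9.
Shadow price of butter = 2.5.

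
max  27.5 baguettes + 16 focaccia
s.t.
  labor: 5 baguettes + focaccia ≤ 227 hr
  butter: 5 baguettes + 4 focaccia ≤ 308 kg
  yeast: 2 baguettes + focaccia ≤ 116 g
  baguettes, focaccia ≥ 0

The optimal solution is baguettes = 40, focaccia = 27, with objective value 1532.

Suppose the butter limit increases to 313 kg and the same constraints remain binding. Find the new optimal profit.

Binding: labor and butter. Non-binding: yeast (9 unused).
Slack constraints have shadow price 0 (complementary slackness).
From A_Bᵀ y = c: 5·y_labor + 5·y_butter = 27.5; 1·y_labor + 4·y_butter = 16.
Solving: y_labor = 2, y_butter = 3.5.
Δz = y_butter·Δb = 3.5 × (5) = 17.5, so new z* = 1532 + 17.5 = 1549.5.

1549.5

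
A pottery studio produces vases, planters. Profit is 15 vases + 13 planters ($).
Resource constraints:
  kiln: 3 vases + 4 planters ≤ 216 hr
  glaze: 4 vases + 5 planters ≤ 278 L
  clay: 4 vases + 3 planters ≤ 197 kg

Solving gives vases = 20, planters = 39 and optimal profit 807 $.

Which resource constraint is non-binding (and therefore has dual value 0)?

glaze

kiln: 216/216 (binding)
glaze: 275/278 (slack 3)
clay: 197/197 (binding)
By complementary slackness, a constraint with positive slack has shadow price 0 → glaze.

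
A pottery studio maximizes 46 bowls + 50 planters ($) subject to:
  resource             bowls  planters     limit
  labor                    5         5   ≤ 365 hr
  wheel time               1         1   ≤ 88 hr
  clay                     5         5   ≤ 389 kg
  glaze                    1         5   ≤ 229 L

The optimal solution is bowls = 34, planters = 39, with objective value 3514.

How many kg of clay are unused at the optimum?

24

clay used = 5·34 + 5·39 = 365; slack = 389 − 365 = 24.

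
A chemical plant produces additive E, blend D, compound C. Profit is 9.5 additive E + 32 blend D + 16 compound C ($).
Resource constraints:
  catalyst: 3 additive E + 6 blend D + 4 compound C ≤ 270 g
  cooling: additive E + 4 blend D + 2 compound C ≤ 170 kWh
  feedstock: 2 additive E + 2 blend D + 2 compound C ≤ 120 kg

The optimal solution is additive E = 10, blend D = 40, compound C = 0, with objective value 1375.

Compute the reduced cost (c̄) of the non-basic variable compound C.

-1

Binding: catalyst and cooling. Non-binding: feedstock (20 unused).
Since feedstock is not tight, its dual is 0.
The binding rows give the dual system: 3·y_catalyst + 1·y_cooling = 9.5 and 6·y_catalyst + 4·y_cooling = 32.
This yields shadow prices y_catalyst = 1, y_cooling = 6.5.
Reduced cost of compound C: c₃ − yᵀa₃ = 16 − (1·4 + 6.5·2) = 16 − 17 = -1.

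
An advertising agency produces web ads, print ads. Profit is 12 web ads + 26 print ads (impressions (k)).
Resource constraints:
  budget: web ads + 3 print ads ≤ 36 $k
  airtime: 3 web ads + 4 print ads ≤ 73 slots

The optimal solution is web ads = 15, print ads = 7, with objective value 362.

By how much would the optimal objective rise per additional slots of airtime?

2

At the optimum: budget uses 36 of 36 (binding); airtime uses 73 of 73 (binding).
Dual feasibility on the basic columns requires 1·y_budget + 3·y_airtime = 12, 3·y_budget + 4·y_airtime = 26.
Solving: y_budget = 6, y_airtime = 2.
Shadow price of airtime = 2.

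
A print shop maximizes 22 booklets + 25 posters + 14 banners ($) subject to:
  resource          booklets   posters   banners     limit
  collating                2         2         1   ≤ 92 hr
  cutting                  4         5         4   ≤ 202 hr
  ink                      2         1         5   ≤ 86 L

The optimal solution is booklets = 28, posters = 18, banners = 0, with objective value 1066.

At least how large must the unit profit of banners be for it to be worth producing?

At the optimum: collating uses 92 of 92 (binding); cutting uses 202 of 202 (binding); ink uses 74 of 86 (slack = 12).
Slack constraints have shadow price 0 (complementary slackness).
The binding rows give the dual system: 2·y_collating + 4·y_cutting = 22 and 2·y_collating + 5·y_cutting = 25.
Solving: y_collating = 5, y_cutting = 3.
banners enters the basis when its profit ≥ yᵀa₃ = 5·1 + 3·4 = 17.

17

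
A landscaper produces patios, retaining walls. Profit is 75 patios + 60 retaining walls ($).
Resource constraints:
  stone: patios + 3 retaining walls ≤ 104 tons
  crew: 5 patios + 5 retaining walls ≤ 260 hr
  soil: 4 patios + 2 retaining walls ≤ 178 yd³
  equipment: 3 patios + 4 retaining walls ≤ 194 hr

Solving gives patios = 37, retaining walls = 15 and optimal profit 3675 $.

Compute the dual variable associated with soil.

Check each constraint at x*: stone 82/104 (slack 22); crew 260/260 (tight); soil 178/178 (tight); equipment 171/194 (slack 23).
Slack constraints have shadow price 0 (complementary slackness).
Dual feasibility on the basic columns requires 5·y_crew + 4·y_soil = 75, 5·y_crew + 2·y_soil = 60.
→ y_crew = 9 and y_soil = 7.5.
Shadow price of soil = 7.5.

7.5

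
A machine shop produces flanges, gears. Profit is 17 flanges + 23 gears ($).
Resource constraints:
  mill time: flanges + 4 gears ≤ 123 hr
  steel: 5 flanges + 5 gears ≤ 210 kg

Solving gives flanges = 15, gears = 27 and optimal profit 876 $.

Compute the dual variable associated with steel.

3

Check each constraint at x*: mill time 123/123 (tight); steel 210/210 (tight).
From A_Bᵀ y = c: 1·y_mill time + 5·y_steel = 17; 4·y_mill time + 5·y_steel = 23.
→ y_mill time = 2 and y_steel = 3.
Shadow price of steel = 3.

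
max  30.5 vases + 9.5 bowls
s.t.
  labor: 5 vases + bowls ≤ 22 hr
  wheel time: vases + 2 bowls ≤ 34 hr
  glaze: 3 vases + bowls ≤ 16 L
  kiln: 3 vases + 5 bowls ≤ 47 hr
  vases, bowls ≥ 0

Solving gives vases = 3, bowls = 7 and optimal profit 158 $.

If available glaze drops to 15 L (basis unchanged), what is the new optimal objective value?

149.5

Check each constraint at x*: labor 22/22 (tight); wheel time 17/34 (slack 17); glaze 16/16 (tight); kiln 44/47 (slack 3).
By complementary slackness, y = 0 for the non-binding constraints.
From A_Bᵀ y = c: 5·y_labor + 3·y_glaze = 30.5; 1·y_labor + 1·y_glaze = 9.5.
Solving: y_labor = 1, y_glaze = 8.5.
Δz = y_glaze·Δb = 8.5 × (-1) = -8.5, so new z* = 158 − 8.5 = 149.5.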